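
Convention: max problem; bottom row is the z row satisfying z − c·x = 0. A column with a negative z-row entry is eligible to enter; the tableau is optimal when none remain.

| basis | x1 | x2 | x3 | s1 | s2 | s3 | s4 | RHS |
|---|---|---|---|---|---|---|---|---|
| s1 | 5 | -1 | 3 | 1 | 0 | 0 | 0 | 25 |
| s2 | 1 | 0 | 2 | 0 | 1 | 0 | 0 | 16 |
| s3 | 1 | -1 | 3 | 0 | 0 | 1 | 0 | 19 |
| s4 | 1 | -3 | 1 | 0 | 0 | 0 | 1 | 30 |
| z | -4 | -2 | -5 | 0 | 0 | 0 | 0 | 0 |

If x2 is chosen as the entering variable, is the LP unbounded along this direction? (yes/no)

Every constraint-row entry in column x2 is ≤ 0, so increasing x2 is unbounded.

yes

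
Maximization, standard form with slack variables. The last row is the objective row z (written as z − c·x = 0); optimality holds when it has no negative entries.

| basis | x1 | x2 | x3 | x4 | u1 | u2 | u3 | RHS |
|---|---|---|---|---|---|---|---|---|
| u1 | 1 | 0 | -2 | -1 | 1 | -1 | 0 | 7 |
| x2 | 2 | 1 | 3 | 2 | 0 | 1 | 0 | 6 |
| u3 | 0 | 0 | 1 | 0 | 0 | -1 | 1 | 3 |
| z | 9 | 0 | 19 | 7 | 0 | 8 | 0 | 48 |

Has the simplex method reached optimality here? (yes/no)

Every z-row coefficient is ≥ 0, so the tableau is optimal.

yes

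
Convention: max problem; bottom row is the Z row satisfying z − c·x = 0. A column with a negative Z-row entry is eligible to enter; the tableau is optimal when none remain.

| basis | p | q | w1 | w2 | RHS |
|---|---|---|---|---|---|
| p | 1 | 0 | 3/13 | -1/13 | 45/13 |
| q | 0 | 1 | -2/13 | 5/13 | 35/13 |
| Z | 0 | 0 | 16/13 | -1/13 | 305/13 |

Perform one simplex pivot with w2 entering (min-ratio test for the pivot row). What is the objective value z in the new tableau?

24

Ratio test on column w2 — row 1: entry -1/13 ≤ 0; row 2: (35/13)/(5/13) = 7. Minimum is 7 at row 2 (q leaves); pivot element 5/13.
Pivot on row 2; the Z-row RHS becomes 305/13 − (-1/13)·7 = 24.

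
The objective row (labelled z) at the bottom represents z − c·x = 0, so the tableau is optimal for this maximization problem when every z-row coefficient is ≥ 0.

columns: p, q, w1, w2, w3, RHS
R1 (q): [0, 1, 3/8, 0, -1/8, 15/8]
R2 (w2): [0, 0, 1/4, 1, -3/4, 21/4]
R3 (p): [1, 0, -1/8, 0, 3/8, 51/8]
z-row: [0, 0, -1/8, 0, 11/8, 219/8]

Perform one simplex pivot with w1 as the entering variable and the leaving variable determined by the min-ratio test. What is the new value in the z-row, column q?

1/3

Ratio test on column w1 — row 1: (15/8)/(3/8) = 5; row 2: (21/4)/(1/4) = 21; row 3: entry -1/8 ≤ 0. Minimum is 5 at row 1 (q leaves); pivot element 3/8.
Divide row 1 by 3/8; eliminate column w1 from the other rows.
z-row update in column q: 0 − (-1/8)·(8/3) = 1/3.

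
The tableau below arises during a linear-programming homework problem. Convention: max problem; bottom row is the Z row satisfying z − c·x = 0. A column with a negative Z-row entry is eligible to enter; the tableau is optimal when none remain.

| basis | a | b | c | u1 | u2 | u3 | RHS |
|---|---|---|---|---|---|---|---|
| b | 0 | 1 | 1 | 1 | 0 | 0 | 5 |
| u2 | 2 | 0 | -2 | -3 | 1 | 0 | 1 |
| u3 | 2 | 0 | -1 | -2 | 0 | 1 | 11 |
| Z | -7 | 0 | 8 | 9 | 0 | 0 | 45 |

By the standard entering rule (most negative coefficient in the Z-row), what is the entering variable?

Negative Z-row entries: a: -7.
The most negative is -7 in column a, so a enters.

a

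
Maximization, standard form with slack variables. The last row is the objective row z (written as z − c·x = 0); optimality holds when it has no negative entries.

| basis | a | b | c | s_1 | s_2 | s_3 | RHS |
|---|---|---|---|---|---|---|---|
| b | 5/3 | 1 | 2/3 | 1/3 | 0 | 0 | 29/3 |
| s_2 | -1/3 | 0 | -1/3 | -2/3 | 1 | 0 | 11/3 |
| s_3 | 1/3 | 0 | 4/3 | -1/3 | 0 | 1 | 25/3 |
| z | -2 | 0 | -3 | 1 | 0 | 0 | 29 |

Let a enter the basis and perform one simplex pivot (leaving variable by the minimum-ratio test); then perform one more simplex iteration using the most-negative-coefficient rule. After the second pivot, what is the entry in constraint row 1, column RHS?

11/3

Ratio test on column a — row 1: (29/3)/(5/3) = 29/5; row 2: entry -1/3 ≤ 0; row 3: (25/3)/(1/3) = 25. Minimum is 29/5 at row 1 (b leaves); pivot element 5/3.
Divide row 1 by 5/3; eliminate column a from the other rows.
Second iteration: most negative z-row entry is -11/5 in column c, so c enters.
Ratio test on column c — row 1: (29/5)/(2/5) = 29/2; row 2: entry -1/5 ≤ 0; row 3: (32/5)/(6/5) = 16/3. Minimum is 16/3 at row 3 (s_3 leaves); pivot element 6/5.
Divide row 3 by 6/5; eliminate column c from the other rows.
After both pivots, the entry at constraint row 1, column RHS is 11/3.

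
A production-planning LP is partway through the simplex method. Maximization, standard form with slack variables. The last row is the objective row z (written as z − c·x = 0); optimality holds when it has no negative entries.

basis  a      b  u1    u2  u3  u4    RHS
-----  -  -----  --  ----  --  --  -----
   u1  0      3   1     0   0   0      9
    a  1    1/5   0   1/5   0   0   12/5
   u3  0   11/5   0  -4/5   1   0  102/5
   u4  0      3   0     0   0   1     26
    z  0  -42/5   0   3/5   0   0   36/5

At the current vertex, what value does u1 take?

u1 is basic (row 1); its value is the RHS of that row, 9.

9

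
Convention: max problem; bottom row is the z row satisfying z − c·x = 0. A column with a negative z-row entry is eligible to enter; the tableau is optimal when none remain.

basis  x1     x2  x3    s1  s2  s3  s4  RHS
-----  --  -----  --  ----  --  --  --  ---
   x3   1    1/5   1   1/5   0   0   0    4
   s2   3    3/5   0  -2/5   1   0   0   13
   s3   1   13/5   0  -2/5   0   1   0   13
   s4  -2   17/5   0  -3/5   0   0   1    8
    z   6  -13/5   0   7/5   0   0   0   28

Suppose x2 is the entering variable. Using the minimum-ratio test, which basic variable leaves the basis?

Column x2 entries and ratios — x3: 4/(1/5) = 20; s2: 13/(3/5) = 65/3; s3: 13/(13/5) = 5; s4: 8/(17/5) = 40/17.
Smallest ratio is 40/17 in the row of s4, so s4 leaves.

s4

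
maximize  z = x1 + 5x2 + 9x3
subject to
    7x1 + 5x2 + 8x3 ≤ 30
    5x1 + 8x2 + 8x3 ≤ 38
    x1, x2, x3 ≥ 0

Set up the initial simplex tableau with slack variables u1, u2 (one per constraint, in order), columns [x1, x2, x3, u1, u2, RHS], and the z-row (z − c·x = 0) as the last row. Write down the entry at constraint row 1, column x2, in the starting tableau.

Constraint 1 has coefficient 5 on x2.

5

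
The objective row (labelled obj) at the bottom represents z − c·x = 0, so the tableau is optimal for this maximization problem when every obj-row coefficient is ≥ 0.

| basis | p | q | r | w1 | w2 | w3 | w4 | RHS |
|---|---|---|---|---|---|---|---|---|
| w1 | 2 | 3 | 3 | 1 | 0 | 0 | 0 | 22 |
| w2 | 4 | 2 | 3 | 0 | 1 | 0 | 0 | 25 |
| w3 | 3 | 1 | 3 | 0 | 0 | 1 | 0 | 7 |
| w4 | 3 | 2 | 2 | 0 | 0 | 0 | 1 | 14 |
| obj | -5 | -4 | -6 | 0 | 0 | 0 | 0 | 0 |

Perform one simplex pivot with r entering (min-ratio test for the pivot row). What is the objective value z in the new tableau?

14

Ratio test on column r — row 1: 22/3 = 22/3; row 2: 25/3 = 25/3; row 3: 7/3 = 7/3; row 4: 14/2 = 7. Minimum is 7/3 at row 3 (w3 leaves); pivot element 3.
Pivot on row 3; the obj-row RHS becomes 0 − (-6)·(7/3) = 14.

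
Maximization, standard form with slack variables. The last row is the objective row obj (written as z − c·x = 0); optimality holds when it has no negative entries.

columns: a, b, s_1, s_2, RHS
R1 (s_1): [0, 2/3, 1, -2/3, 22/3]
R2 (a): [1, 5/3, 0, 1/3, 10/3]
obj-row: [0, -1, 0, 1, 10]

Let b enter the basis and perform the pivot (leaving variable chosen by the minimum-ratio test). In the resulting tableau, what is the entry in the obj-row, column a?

Ratio test on column b — row 1: (22/3)/(2/3) = 11; row 2: (10/3)/(5/3) = 2. Minimum is 2 at row 2 (a leaves); pivot element 5/3.
Divide row 2 by 5/3; eliminate column b from the other rows.
obj-row update in column a: 0 − (-1)·(3/5) = 3/5.

3/5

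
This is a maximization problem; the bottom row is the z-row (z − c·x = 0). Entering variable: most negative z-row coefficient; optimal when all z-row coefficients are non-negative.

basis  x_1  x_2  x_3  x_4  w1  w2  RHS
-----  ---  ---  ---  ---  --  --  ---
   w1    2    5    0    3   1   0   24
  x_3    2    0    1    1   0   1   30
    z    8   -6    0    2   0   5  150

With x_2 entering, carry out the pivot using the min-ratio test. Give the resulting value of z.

894/5

Ratio test on column x_2 — row 1: 24/5 = 24/5; row 2: entry 0 ≤ 0. Minimum is 24/5 at row 1 (w1 leaves); pivot element 5.
Pivot on row 1; the z-row RHS becomes 150 − (-6)·(24/5) = 894/5.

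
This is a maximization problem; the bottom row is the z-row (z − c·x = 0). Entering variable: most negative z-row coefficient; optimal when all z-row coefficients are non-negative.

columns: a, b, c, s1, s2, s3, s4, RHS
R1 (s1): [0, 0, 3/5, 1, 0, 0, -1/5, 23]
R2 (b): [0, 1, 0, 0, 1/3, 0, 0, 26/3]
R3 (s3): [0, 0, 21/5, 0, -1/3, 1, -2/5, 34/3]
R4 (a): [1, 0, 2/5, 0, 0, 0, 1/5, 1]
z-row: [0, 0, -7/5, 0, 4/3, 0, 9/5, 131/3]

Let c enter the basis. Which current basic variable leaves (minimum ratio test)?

Column c entries and ratios — s1: 23/(3/5) = 115/3; b: 0 ≤ 0, skip; s3: (34/3)/(21/5) = 170/63; a: 1/(2/5) = 5/2.
Smallest ratio is 5/2 in the row of a, so a leaves.

a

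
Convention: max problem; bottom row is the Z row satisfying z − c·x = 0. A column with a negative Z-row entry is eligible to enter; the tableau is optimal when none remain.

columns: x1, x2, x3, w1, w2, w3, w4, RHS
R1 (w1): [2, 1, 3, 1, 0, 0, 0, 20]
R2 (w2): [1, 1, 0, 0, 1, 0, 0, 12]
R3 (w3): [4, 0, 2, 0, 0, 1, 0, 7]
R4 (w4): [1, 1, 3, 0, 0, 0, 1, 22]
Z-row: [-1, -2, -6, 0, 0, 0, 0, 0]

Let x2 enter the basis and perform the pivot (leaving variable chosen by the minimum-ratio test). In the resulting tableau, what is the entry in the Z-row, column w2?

Ratio test on column x2 — row 1: 20/1 = 20; row 2: 12/1 = 12; row 3: entry 0 ≤ 0; row 4: 22/1 = 22. Minimum is 12 at row 2 (w2 leaves); pivot element 1.
Divide row 2 by 1; eliminate column x2 from the other rows.
Z-row update in column w2: 0 − (-2)·1 = 2.

2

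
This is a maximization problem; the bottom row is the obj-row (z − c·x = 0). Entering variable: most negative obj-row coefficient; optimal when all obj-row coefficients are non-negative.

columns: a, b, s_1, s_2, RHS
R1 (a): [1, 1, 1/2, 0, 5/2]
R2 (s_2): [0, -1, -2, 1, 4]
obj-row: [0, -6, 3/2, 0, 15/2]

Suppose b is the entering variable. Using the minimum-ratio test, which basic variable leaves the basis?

Column b entries and ratios — a: (5/2)/1 = 5/2; s_2: -1 ≤ 0, skip.
Smallest ratio is 5/2 in the row of a, so a leaves.

a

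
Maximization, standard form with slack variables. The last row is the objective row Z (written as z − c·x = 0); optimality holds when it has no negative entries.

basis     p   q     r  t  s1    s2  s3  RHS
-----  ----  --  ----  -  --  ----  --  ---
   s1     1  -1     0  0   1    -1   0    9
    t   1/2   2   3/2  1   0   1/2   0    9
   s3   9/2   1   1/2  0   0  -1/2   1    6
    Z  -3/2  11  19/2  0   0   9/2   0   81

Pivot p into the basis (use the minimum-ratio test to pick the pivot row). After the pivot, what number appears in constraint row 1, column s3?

-2/9

Ratio test on column p — row 1: 9/1 = 9; row 2: 9/(1/2) = 18; row 3: 6/(9/2) = 4/3. Minimum is 4/3 at row 3 (s3 leaves); pivot element 9/2.
Divide row 3 by 9/2; eliminate column p from the other rows.
Row 1 update in column s3: 0 − 1·(2/9) = -2/9.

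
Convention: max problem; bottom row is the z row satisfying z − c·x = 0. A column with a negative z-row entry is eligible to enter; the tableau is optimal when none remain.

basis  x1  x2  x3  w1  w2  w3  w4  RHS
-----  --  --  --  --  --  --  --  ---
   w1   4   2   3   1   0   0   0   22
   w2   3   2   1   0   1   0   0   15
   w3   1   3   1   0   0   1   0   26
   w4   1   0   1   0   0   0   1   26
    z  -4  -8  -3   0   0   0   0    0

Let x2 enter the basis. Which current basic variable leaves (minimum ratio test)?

w2

Column x2 entries and ratios — w1: 22/2 = 11; w2: 15/2 = 15/2; w3: 26/3 = 26/3; w4: 0 ≤ 0, skip.
Smallest ratio is 15/2 in the row of w2, so w2 leaves.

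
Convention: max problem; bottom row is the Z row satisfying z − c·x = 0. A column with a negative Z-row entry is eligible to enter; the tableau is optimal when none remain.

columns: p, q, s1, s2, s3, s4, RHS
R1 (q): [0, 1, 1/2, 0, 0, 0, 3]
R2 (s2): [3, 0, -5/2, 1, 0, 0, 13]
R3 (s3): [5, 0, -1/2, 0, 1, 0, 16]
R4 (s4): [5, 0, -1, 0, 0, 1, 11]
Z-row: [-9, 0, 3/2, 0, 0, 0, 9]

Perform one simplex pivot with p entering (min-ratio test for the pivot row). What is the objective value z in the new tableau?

Ratio test on column p — row 1: entry 0 ≤ 0; row 2: 13/3 = 13/3; row 3: 16/5 = 16/5; row 4: 11/5 = 11/5. Minimum is 11/5 at row 4 (s4 leaves); pivot element 5.
Pivot on row 4; the Z-row RHS becomes 9 − (-9)·(11/5) = 144/5.

144/5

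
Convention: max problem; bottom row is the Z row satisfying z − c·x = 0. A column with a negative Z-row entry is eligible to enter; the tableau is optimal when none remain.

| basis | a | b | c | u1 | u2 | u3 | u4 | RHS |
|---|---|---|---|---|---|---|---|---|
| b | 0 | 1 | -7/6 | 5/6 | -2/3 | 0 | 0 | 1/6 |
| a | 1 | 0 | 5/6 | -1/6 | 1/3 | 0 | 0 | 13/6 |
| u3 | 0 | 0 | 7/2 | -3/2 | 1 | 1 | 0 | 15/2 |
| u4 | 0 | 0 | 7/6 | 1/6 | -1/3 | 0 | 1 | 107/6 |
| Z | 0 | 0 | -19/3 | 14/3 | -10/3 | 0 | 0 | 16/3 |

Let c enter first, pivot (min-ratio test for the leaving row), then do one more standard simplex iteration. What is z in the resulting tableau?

25

Ratio test on column c — row 1: entry -7/6 ≤ 0; row 2: (13/6)/(5/6) = 13/5; row 3: (15/2)/(7/2) = 15/7; row 4: (107/6)/(7/6) = 107/7. Minimum is 15/7 at row 3 (u3 leaves); pivot element 7/2.
Pivot on row 3; the Z-row RHS becomes 16/3 − (-19/3)·(15/7) = 397/21.
Next entering variable (most negative Z-row entry -32/21): u2.
Ratio test on column u2 — row 1: entry -1/3 ≤ 0; row 2: (8/21)/(2/21) = 4; row 3: (15/7)/(2/7) = 15/2; row 4: entry -2/3 ≤ 0. Minimum is 4 at row 2 (a leaves); pivot element 2/21.
After the second pivot the Z-row RHS is 397/21 − (-32/21)·4 = 25.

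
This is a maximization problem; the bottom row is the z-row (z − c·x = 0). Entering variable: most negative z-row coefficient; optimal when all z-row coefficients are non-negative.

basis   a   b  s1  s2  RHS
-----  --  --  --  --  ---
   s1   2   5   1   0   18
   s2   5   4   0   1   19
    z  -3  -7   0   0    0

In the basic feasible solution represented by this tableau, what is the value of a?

a is not in the basis, so in the current basic feasible solution a = 0.

0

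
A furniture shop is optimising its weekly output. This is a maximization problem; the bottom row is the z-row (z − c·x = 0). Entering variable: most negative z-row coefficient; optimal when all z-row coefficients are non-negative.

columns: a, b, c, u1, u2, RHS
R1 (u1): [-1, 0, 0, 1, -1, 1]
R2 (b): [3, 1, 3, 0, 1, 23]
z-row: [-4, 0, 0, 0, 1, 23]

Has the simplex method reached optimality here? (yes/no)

The z-row has a negative entry -4 in column a, so it is not optimal.

no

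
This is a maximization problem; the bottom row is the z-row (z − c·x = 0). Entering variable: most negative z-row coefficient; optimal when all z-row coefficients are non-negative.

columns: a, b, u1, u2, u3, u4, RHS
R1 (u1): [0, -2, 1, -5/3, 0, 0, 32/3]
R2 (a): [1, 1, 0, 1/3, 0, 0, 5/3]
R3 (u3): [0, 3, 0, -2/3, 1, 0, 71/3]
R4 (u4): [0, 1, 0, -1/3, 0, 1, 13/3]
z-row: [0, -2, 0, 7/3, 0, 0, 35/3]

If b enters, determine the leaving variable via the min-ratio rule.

Column b entries and ratios — u1: -2 ≤ 0, skip; a: (5/3)/1 = 5/3; u3: (71/3)/3 = 71/9; u4: (13/3)/1 = 13/3.
Smallest ratio is 5/3 in the row of a, so a leaves.

a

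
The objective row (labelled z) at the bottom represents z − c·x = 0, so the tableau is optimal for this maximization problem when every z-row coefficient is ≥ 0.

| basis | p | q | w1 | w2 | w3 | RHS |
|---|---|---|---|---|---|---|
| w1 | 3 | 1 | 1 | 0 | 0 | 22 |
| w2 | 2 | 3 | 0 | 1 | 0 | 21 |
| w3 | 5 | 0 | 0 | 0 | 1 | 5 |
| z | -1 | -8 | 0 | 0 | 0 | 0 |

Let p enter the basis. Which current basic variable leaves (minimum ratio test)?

Column p entries and ratios — w1: 22/3 = 22/3; w2: 21/2 = 21/2; w3: 5/5 = 1.
Smallest ratio is 1 in the row of w3, so w3 leaves.

w3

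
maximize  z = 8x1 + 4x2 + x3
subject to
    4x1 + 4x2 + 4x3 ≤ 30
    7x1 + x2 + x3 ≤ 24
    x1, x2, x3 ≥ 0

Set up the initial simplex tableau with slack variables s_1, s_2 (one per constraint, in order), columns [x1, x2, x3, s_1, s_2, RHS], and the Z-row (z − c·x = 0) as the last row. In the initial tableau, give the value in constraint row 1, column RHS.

The RHS of constraint 1 is b_1 = 30.

30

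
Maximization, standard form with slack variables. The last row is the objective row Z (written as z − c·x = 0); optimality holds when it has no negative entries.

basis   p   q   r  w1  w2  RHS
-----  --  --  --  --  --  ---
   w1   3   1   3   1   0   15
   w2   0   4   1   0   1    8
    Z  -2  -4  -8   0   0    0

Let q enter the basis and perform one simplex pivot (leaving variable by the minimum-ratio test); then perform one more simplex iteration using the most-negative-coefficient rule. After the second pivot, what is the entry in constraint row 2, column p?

Ratio test on column q — row 1: 15/1 = 15; row 2: 8/4 = 2. Minimum is 2 at row 2 (w2 leaves); pivot element 4.
Divide row 2 by 4; eliminate column q from the other rows.
Second iteration: most negative Z-row entry is -7 in column r, so r enters.
Ratio test on column r — row 1: 13/(11/4) = 52/11; row 2: 2/(1/4) = 8. Minimum is 52/11 at row 1 (w1 leaves); pivot element 11/4.
Divide row 1 by 11/4; eliminate column r from the other rows.
After both pivots, the entry at constraint row 2, column p is -3/11.

-3/11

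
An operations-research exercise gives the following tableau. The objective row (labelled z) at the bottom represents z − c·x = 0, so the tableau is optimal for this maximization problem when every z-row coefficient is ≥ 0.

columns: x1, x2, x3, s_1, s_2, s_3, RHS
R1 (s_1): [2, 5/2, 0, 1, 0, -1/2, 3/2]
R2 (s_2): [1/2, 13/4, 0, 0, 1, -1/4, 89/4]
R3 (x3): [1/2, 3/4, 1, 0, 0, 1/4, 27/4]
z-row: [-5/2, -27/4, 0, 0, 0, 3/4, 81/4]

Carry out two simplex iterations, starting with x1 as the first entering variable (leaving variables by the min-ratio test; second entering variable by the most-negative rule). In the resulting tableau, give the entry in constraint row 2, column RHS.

203/10

Ratio test on column x1 — row 1: (3/2)/2 = 3/4; row 2: (89/4)/(1/2) = 89/2; row 3: (27/4)/(1/2) = 27/2. Minimum is 3/4 at row 1 (s_1 leaves); pivot element 2.
Divide row 1 by 2; eliminate column x1 from the other rows.
Second iteration: most negative z-row entry is -29/8 in column x2, so x2 enters.
Ratio test on column x2 — row 1: (3/4)/(5/4) = 3/5; row 2: (175/8)/(21/8) = 25/3; row 3: (51/8)/(1/8) = 51. Minimum is 3/5 at row 1 (x1 leaves); pivot element 5/4.
Divide row 1 by 5/4; eliminate column x2 from the other rows.
After both pivots, the entry at constraint row 2, column RHS is 203/10.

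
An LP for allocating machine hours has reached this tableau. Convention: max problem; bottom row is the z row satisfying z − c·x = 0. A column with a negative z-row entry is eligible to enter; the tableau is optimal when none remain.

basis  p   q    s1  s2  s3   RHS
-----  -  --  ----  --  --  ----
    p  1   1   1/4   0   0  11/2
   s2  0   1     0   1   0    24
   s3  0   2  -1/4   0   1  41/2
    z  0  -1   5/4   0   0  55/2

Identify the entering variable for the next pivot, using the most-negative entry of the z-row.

Negative z-row entries: q: -1.
The most negative is -1 in column q, so q enters.

q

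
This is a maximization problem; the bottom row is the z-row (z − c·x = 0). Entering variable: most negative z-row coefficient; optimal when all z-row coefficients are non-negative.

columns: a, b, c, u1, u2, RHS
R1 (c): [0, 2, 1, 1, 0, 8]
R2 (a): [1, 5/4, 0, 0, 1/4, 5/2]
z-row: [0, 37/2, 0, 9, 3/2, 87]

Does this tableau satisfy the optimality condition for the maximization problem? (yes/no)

yes

Every z-row coefficient is ≥ 0, so the tableau is optimal.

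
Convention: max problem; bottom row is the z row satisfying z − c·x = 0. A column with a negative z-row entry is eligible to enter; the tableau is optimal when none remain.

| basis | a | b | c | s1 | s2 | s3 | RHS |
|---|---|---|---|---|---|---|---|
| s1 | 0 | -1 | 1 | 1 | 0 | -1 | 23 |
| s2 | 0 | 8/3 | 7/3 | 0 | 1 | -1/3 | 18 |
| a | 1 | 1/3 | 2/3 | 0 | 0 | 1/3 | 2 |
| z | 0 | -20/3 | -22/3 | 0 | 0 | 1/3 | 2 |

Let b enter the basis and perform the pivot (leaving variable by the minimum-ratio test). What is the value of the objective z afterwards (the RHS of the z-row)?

Ratio test on column b — row 1: entry -1 ≤ 0; row 2: 18/(8/3) = 27/4; row 3: 2/(1/3) = 6. Minimum is 6 at row 3 (a leaves); pivot element 1/3.
Pivot on row 3; the z-row RHS becomes 2 − (-20/3)·6 = 42.

42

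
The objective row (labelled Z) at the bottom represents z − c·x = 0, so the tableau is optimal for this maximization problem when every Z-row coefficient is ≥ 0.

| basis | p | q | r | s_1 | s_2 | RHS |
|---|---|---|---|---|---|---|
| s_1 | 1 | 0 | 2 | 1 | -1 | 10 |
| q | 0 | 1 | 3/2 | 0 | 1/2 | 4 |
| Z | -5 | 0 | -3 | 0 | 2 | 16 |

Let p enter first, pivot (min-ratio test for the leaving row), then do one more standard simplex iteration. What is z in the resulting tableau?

90

Ratio test on column p — row 1: 10/1 = 10; row 2: entry 0 ≤ 0. Minimum is 10 at row 1 (s_1 leaves); pivot element 1.
Pivot on row 1; the Z-row RHS becomes 16 − (-5)·10 = 66.
Next entering variable (most negative Z-row entry -3): s_2.
Ratio test on column s_2 — row 1: entry -1 ≤ 0; row 2: 4/(1/2) = 8. Minimum is 8 at row 2 (q leaves); pivot element 1/2.
After the second pivot the Z-row RHS is 66 − (-3)·8 = 90.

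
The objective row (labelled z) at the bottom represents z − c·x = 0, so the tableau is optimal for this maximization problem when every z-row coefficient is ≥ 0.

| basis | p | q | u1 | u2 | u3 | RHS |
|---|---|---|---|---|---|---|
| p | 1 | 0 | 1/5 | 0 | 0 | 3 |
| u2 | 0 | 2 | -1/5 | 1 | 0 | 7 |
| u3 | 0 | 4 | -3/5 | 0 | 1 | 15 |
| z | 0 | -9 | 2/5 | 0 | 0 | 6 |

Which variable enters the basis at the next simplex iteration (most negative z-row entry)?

q

Negative z-row entries: q: -9.
The most negative is -9 in column q, so q enters.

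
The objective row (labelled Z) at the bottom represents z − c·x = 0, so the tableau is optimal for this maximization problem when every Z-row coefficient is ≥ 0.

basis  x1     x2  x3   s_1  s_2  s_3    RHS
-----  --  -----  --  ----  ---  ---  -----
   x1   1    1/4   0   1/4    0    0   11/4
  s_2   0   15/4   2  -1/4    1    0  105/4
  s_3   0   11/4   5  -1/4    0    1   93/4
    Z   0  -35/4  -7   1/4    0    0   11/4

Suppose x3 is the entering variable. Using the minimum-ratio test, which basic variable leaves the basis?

s_3

Column x3 entries and ratios — x1: 0 ≤ 0, skip; s_2: (105/4)/2 = 105/8; s_3: (93/4)/5 = 93/20.
Smallest ratio is 93/20 in the row of s_3, so s_3 leaves.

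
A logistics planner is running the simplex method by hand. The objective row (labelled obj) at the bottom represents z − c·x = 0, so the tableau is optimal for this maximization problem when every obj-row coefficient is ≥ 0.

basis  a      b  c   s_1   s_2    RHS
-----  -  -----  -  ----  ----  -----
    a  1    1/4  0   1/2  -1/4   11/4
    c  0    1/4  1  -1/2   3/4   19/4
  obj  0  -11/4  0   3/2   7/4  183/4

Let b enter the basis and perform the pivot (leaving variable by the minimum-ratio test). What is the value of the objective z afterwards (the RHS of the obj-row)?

Ratio test on column b — row 1: (11/4)/(1/4) = 11; row 2: (19/4)/(1/4) = 19. Minimum is 11 at row 1 (a leaves); pivot element 1/4.
Pivot on row 1; the obj-row RHS becomes 183/4 − (-11/4)·11 = 76.

76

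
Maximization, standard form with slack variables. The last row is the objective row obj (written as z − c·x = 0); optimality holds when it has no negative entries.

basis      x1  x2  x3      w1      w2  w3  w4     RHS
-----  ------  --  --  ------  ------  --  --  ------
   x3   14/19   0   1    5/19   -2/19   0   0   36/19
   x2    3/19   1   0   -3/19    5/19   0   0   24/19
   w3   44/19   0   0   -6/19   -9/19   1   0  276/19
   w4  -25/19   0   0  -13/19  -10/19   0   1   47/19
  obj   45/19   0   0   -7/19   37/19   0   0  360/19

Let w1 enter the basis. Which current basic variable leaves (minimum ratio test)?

x3

Column w1 entries and ratios — x3: (36/19)/(5/19) = 36/5; x2: -3/19 ≤ 0, skip; w3: -6/19 ≤ 0, skip; w4: -13/19 ≤ 0, skip.
Smallest ratio is 36/5 in the row of x3, so x3 leaves.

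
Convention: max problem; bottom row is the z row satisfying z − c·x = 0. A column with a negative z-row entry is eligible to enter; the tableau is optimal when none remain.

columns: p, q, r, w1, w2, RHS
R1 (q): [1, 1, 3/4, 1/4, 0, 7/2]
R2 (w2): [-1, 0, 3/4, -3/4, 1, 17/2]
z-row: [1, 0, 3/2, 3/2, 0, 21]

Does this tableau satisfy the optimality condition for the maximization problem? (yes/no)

yes

Every z-row coefficient is ≥ 0, so the tableau is optimal.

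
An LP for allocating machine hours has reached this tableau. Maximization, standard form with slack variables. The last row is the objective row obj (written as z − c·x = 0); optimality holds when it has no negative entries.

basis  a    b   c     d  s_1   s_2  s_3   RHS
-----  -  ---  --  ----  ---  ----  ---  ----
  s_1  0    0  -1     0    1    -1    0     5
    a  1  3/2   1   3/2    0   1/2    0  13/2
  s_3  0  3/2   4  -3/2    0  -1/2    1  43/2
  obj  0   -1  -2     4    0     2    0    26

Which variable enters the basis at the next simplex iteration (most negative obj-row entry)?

c

Negative obj-row entries: b: -1, c: -2.
The most negative is -2 in column c, so c enters.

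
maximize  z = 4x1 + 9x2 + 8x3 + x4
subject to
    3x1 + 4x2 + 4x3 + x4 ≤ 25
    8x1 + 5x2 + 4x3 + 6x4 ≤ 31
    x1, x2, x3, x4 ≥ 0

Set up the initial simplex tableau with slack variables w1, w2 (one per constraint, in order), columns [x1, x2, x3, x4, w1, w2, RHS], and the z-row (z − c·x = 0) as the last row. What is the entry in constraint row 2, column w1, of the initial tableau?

0

Slack w1 belongs to constraint 1; its column is the unit vector e_1, so the entry in row 2 is 0.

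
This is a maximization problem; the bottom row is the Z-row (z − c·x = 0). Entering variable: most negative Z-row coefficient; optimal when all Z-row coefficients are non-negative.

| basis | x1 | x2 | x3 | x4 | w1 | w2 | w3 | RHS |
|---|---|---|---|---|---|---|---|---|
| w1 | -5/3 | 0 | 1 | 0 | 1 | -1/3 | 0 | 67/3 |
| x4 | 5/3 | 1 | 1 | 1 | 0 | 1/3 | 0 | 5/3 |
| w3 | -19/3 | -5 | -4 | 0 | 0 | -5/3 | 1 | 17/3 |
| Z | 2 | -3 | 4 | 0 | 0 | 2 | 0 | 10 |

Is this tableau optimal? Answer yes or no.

no

The Z-row has a negative entry -3 in column x2, so it is not optimal.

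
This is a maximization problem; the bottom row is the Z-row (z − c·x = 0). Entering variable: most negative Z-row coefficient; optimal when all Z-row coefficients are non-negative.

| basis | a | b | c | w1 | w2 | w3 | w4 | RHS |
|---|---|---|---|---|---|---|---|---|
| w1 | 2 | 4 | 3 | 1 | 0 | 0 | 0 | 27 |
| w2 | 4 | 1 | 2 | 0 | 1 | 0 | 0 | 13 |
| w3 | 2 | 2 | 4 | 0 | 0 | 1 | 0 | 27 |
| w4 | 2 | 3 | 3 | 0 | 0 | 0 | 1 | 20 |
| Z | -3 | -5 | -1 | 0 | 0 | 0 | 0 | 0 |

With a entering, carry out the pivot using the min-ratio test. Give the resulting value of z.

Ratio test on column a — row 1: 27/2 = 27/2; row 2: 13/4 = 13/4; row 3: 27/2 = 27/2; row 4: 20/2 = 10. Minimum is 13/4 at row 2 (w2 leaves); pivot element 4.
Pivot on row 2; the Z-row RHS becomes 0 − (-3)·(13/4) = 39/4.

39/4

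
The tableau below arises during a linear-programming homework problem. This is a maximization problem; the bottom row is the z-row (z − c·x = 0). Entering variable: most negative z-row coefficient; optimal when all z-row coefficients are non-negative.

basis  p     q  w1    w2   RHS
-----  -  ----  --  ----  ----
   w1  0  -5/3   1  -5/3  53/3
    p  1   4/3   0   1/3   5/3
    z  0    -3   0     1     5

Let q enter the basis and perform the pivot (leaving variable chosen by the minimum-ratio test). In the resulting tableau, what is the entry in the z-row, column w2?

7/4

Ratio test on column q — row 1: entry -5/3 ≤ 0; row 2: (5/3)/(4/3) = 5/4. Minimum is 5/4 at row 2 (p leaves); pivot element 4/3.
Divide row 2 by 4/3; eliminate column q from the other rows.
z-row update in column w2: 1 − (-3)·(1/4) = 7/4.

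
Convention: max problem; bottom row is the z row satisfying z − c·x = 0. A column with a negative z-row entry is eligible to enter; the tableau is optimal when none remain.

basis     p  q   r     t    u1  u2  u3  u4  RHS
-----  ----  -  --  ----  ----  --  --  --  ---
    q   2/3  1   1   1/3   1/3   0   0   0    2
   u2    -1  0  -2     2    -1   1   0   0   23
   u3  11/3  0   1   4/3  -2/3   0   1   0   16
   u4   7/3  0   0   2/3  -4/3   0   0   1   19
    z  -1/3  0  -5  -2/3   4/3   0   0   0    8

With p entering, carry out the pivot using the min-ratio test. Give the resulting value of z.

Ratio test on column p — row 1: 2/(2/3) = 3; row 2: entry -1 ≤ 0; row 3: 16/(11/3) = 48/11; row 4: 19/(7/3) = 57/7. Minimum is 3 at row 1 (q leaves); pivot element 2/3.
Pivot on row 1; the z-row RHS becomes 8 − (-1/3)·3 = 9.

9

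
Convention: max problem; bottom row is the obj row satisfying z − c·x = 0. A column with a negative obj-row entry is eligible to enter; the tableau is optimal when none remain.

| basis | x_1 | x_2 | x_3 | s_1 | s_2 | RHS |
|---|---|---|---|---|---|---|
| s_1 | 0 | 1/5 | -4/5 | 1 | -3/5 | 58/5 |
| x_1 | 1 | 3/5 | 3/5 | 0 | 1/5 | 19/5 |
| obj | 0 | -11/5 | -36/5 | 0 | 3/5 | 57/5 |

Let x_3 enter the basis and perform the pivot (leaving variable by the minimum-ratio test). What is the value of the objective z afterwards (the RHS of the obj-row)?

Ratio test on column x_3 — row 1: entry -4/5 ≤ 0; row 2: (19/5)/(3/5) = 19/3. Minimum is 19/3 at row 2 (x_1 leaves); pivot element 3/5.
Pivot on row 2; the obj-row RHS becomes 57/5 − (-36/5)·(19/3) = 57.

57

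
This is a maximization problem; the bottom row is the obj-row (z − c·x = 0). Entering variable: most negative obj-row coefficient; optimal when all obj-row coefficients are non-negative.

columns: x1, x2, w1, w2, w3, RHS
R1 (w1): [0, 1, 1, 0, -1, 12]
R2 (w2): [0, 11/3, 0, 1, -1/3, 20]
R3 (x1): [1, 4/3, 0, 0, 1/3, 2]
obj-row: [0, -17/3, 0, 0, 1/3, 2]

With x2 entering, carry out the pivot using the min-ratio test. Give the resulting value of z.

21/2

Ratio test on column x2 — row 1: 12/1 = 12; row 2: 20/(11/3) = 60/11; row 3: 2/(4/3) = 3/2. Minimum is 3/2 at row 3 (x1 leaves); pivot element 4/3.
Pivot on row 3; the obj-row RHS becomes 2 − (-17/3)·(3/2) = 21/2.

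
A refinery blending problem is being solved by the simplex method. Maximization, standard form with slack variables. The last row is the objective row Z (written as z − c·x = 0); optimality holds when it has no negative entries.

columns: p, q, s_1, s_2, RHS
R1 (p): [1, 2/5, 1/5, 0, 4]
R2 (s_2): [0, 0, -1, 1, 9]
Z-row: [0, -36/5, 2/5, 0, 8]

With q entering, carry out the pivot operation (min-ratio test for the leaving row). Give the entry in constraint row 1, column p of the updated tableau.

Ratio test on column q — row 1: 4/(2/5) = 10; row 2: entry 0 ≤ 0. Minimum is 10 at row 1 (p leaves); pivot element 2/5.
Divide row 1 by 2/5; eliminate column q from the other rows.
In the new row 1, the p entry is the old entry divided by the pivot: 1/(2/5) = 5/2.

5/2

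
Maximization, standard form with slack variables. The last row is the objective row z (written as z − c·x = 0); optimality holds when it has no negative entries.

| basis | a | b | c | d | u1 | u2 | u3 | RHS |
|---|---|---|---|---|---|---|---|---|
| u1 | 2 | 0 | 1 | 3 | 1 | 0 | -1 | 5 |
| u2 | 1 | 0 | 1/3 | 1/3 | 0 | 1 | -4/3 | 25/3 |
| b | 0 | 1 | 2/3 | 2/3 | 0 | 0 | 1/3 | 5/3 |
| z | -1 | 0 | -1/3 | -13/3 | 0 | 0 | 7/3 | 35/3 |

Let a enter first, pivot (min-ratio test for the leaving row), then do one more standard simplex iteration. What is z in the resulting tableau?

Ratio test on column a — row 1: 5/2 = 5/2; row 2: (25/3)/1 = 25/3; row 3: entry 0 ≤ 0. Minimum is 5/2 at row 1 (u1 leaves); pivot element 2.
Pivot on row 1; the z-row RHS becomes 35/3 − (-1)·(5/2) = 85/6.
Next entering variable (most negative z-row entry -17/6): d.
Ratio test on column d — row 1: (5/2)/(3/2) = 5/3; row 2: entry -7/6 ≤ 0; row 3: (5/3)/(2/3) = 5/2. Minimum is 5/3 at row 1 (a leaves); pivot element 3/2.
After the second pivot the z-row RHS is 85/6 − (-17/6)·(5/3) = 170/9.

170/9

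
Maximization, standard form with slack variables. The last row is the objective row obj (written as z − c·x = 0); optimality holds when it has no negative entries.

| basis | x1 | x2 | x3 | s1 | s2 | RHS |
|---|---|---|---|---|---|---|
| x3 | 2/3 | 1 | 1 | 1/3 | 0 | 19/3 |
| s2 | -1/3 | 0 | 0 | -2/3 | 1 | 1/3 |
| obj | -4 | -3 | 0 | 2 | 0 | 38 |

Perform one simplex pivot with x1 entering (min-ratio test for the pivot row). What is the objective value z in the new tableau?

76

Ratio test on column x1 — row 1: (19/3)/(2/3) = 19/2; row 2: entry -1/3 ≤ 0. Minimum is 19/2 at row 1 (x3 leaves); pivot element 2/3.
Pivot on row 1; the obj-row RHS becomes 38 − (-4)·(19/2) = 76.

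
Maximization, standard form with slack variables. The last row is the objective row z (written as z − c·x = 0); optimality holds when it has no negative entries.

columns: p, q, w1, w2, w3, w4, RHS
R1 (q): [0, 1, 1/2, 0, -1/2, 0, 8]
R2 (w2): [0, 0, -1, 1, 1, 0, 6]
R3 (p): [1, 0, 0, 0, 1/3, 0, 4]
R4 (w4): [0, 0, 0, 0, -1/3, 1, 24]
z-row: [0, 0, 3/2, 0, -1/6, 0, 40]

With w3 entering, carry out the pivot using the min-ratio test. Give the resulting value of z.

Ratio test on column w3 — row 1: entry -1/2 ≤ 0; row 2: 6/1 = 6; row 3: 4/(1/3) = 12; row 4: entry -1/3 ≤ 0. Minimum is 6 at row 2 (w2 leaves); pivot element 1.
Pivot on row 2; the z-row RHS becomes 40 − (-1/6)·6 = 41.

41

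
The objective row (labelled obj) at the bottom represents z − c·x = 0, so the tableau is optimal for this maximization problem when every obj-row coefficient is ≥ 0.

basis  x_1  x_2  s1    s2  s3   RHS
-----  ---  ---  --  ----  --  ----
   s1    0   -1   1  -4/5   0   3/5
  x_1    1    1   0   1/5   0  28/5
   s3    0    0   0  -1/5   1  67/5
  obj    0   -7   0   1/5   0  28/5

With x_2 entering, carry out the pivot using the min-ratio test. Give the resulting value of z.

224/5

Ratio test on column x_2 — row 1: entry -1 ≤ 0; row 2: (28/5)/1 = 28/5; row 3: entry 0 ≤ 0. Minimum is 28/5 at row 2 (x_1 leaves); pivot element 1.
Pivot on row 2; the obj-row RHS becomes 28/5 − (-7)·(28/5) = 224/5.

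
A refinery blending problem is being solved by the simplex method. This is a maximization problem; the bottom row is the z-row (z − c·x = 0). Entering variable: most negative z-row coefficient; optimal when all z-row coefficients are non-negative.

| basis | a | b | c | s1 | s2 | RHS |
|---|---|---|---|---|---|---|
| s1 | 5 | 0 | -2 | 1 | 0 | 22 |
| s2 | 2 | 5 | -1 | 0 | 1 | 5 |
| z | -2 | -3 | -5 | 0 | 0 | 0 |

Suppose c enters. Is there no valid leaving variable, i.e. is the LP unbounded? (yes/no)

yes

Every constraint-row entry in column c is ≤ 0, so increasing c is unbounded.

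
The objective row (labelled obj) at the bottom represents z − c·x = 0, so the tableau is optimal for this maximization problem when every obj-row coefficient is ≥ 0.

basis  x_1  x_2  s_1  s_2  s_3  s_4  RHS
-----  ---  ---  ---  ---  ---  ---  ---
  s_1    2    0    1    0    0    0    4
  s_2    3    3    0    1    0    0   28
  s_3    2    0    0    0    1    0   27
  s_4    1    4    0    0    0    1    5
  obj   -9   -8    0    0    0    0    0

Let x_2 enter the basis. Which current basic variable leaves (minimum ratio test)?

Column x_2 entries and ratios — s_1: 0 ≤ 0, skip; s_2: 28/3 = 28/3; s_3: 0 ≤ 0, skip; s_4: 5/4 = 5/4.
Smallest ratio is 5/4 in the row of s_4, so s_4 leaves.

s_4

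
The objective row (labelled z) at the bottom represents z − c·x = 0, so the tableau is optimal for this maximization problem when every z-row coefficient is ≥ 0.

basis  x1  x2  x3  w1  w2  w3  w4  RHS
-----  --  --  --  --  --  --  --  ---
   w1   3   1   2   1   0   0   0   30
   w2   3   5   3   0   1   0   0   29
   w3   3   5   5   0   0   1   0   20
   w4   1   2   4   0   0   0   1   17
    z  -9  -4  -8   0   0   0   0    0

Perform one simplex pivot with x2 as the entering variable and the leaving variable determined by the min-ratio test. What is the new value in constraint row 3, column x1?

Ratio test on column x2 — row 1: 30/1 = 30; row 2: 29/5 = 29/5; row 3: 20/5 = 4; row 4: 17/2 = 17/2. Minimum is 4 at row 3 (w3 leaves); pivot element 5.
Divide row 3 by 5; eliminate column x2 from the other rows.
In the new row 3, the x1 entry is the old entry divided by the pivot: 3/5 = 3/5.

3/5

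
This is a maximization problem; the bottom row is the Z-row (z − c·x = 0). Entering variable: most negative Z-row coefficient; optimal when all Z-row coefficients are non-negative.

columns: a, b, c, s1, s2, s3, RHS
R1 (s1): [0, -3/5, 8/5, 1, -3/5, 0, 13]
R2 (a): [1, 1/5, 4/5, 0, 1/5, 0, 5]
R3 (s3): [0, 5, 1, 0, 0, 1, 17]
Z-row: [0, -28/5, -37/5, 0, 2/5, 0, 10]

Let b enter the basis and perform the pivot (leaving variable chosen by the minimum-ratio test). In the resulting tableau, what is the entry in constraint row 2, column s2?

Ratio test on column b — row 1: entry -3/5 ≤ 0; row 2: 5/(1/5) = 25; row 3: 17/5 = 17/5. Minimum is 17/5 at row 3 (s3 leaves); pivot element 5.
Divide row 3 by 5; eliminate column b from the other rows.
Row 2 update in column s2: 1/5 − (1/5)·0 = 1/5.

1/5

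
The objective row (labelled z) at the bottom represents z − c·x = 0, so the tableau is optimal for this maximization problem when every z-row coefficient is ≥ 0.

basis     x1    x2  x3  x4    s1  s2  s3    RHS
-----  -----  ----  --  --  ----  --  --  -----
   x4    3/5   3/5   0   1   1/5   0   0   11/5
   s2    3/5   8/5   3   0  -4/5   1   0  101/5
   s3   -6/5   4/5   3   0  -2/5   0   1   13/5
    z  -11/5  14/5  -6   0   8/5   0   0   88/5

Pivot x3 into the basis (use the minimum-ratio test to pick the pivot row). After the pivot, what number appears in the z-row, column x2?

Ratio test on column x3 — row 1: entry 0 ≤ 0; row 2: (101/5)/3 = 101/15; row 3: (13/5)/3 = 13/15. Minimum is 13/15 at row 3 (s3 leaves); pivot element 3.
Divide row 3 by 3; eliminate column x3 from the other rows.
z-row update in column x2: 14/5 − (-6)·(4/15) = 22/5.

22/5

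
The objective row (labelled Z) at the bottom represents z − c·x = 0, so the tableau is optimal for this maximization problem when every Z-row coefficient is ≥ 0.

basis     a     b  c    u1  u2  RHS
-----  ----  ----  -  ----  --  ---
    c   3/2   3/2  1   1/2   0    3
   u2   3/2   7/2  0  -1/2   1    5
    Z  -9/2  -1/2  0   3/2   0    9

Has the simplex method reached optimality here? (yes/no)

The Z-row has a negative entry -9/2 in column a, so it is not optimal.

no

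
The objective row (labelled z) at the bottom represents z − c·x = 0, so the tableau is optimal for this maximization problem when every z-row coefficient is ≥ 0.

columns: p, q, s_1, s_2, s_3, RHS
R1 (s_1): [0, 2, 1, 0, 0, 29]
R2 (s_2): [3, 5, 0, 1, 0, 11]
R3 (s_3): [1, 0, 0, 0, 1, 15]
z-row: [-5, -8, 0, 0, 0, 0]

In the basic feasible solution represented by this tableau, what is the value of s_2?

11

s_2 is basic (row 2); its value is the RHS of that row, 11.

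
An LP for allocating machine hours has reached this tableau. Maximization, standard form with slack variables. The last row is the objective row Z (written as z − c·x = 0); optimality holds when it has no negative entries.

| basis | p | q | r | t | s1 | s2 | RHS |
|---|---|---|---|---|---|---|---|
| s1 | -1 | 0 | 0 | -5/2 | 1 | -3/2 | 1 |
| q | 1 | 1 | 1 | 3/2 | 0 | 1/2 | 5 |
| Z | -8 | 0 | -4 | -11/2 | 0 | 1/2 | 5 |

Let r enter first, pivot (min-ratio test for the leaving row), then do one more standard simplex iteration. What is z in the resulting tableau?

Ratio test on column r — row 1: entry 0 ≤ 0; row 2: 5/1 = 5. Minimum is 5 at row 2 (q leaves); pivot element 1.
Pivot on row 2; the Z-row RHS becomes 5 − (-4)·5 = 25.
Next entering variable (most negative Z-row entry -4): p.
Ratio test on column p — row 1: entry -1 ≤ 0; row 2: 5/1 = 5. Minimum is 5 at row 2 (r leaves); pivot element 1.
After the second pivot the Z-row RHS is 25 − (-4)·5 = 45.

45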